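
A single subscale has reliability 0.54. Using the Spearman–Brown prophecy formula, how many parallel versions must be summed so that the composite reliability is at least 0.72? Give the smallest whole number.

k ≥ ρ*(1−ρ₁)/(ρ₁(1−ρ*)) = 0.72·0.46 / (0.54·0.28) = 2.190.
Smallest integer k = 3.

3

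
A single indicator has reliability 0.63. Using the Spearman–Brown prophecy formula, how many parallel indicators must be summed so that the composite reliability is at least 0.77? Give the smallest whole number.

k ≥ ρ*(1−ρ₁)/(ρ₁(1−ρ*)) = 0.77·0.37 / (0.63·0.23) = 1.966.
Smallest integer k = 2.

2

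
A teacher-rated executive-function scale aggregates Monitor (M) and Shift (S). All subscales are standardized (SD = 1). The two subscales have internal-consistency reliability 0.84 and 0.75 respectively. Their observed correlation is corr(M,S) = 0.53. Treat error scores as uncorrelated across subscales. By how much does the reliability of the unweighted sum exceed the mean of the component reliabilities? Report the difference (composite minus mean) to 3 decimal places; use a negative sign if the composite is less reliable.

Var(sum) = 2 + 1.06 = 3.06; true-score variance = 1.59 + 1.06 = 2.65; composite reliability = 0.8660.
Mean component reliability = 0.7950.
Difference = 0.8660 − 0.7950 = 0.071.

0.071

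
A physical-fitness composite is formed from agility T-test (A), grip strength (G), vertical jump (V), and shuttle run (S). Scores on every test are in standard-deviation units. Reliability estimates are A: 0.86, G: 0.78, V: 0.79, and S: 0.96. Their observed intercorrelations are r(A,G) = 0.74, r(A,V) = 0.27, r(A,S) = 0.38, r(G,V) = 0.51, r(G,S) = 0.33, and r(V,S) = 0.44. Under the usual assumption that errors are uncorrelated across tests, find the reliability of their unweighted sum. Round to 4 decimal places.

Var(A+G+V+S) = 4 + 2·[0.74 + 0.27 + 0.38 + 0.51 + 0.33 + 0.44] = 4 + 5.34 = 9.34.
Because errors are independent across components, Cov(Tᵢ,Tⱼ) = Cov(Xᵢ,Xⱼ); the off-diagonal part of the true-score variance is the same as above.
True-score variance = [0.86 + 0.78 + 0.79 + 0.96] + 5.34 = 3.39 + 5.34 = 8.73.
Reliability = 8.73 / 9.34 = 0.9347.

0.9347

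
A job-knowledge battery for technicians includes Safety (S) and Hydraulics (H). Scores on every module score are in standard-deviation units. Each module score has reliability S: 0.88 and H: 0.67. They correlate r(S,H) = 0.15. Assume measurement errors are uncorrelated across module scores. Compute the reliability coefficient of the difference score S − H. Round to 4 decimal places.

0.7353

Var(S−H) = 1 + 1 − 2·0.15 = 2 − 0.3 = 1.7.
With uncorrelated errors the cross-covariances are all true-score covariance, so they carry over unchanged; only the diagonal terms shrink to ρᵢσᵢ².
True-score variance = [0.88 + 0.67] − 0.3 = 1.55 − 0.3 = 1.25.
Reliability = 1.25 / 1.7 = 0.7353.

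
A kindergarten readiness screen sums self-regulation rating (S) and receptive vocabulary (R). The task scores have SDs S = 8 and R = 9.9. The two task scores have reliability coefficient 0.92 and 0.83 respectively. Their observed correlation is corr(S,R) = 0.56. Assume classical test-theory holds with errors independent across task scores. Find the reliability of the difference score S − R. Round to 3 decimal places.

0.703

Var(S−R) = 8² + 9.9² − 2·8·9.9·0.56 = 162.01 − 88.704 = 73.306.
With uncorrelated errors the cross-covariances are all true-score covariance, so they carry over unchanged; only the diagonal terms shrink to ρᵢσᵢ².
True-score variance = [8²·0.92 + 9.9²·0.83] − 88.704 = 140.228 − 88.704 = 51.5243.
Reliability = 51.5243 / 73.306 = 0.703.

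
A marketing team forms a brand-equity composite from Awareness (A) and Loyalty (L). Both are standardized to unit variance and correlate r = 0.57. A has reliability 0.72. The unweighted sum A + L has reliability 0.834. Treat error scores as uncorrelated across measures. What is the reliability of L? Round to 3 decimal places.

0.759

Var(A+L) = 2 + 2·0.57 = 3.140.
True-score variance = ρ_A + ρ_L + 2·0.57, so 0.834 = (0.72 + ρ_L + 1.14) / 3.140.
ρ_L = 0.834·3.140 − 0.72 − 1.14 = 0.759.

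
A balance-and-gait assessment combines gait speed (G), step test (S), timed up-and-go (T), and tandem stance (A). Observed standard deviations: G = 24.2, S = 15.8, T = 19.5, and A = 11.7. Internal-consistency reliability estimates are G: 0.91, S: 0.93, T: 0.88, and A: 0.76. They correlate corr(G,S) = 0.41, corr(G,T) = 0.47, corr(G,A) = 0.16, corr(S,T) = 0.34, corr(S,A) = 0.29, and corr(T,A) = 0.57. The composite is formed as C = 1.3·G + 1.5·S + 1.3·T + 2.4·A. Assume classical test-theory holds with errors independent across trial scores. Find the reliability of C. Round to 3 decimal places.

0.937

Var(C) = 1.3²·24.2² + 1.5²·15.8² + 1.3²·19.5² + 2.4²·11.7² + 2·[1.95·24.2·15.8·0.41 + 1.69·24.2·19.5·0.47 + 3.12·24.2·11.7·0.16 + 1.95·15.8·19.5·0.34 + 3.6·15.8·11.7·0.29 + 3.12·19.5·11.7·0.57] = 2982.53 + 3249.75 = 6232.28.
Under uncorrelated errors the observed covariances equal the true-score covariances, so only the own-variance terms attenuate.
True-score variance = [1.3²·24.2²·0.91 + 1.5²·15.8²·0.93 + 1.3²·19.5²·0.88 + 2.4²·11.7²·0.76] + 3249.75 = 2587.78 + 3249.75 = 5837.54.
Reliability = 5837.54 / 6232.28 = 0.937.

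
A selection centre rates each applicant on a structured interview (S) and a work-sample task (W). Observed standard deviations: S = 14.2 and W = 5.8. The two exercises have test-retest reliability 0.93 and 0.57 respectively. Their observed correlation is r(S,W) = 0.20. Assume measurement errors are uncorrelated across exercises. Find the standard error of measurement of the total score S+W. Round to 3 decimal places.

Var(total) = 235.28 + 32.944 = 268.224.
True-score variance = 206.7 + 32.944 = 239.644, so reliability = 0.8934.
Error variance = 268.224 − 239.644 = 28.58; SEM = √28.58 = 5.346.

5.346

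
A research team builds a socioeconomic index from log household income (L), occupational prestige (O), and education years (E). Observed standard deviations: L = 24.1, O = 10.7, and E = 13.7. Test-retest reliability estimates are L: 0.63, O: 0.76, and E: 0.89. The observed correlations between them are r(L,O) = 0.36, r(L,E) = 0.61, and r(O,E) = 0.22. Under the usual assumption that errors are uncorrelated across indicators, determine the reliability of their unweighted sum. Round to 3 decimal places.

0.829

Var(L+O+E) = 24.1² + 10.7² + 13.7² + 2·[24.1·10.7·0.36 + 24.1·13.7·0.61 + 10.7·13.7·0.22] = 882.99 + 652.973 = 1535.96.
Because errors are independent across components, Cov(Tᵢ,Tⱼ) = Cov(Xᵢ,Xⱼ); the off-diagonal part of the true-score variance is the same as above.
True-score variance = [24.1²·0.63 + 10.7²·0.76 + 13.7²·0.89] + 652.973 = 619.967 + 652.973 = 1272.94.
Reliability = 1272.94 / 1535.96 = 0.829.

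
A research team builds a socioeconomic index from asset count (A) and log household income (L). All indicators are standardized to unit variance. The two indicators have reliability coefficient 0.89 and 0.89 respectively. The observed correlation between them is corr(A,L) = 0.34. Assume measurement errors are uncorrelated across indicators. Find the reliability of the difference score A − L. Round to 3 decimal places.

Var(A−L) = 1 + 1 − 2·0.34 = 2 − 0.68 = 1.32.
With uncorrelated errors the cross-covariances are all true-score covariance, so they carry over unchanged; only the diagonal terms shrink to ρᵢσᵢ².
True-score variance = [0.89 + 0.89] − 0.68 = 1.78 − 0.68 = 1.1.
Reliability = 1.1 / 1.32 = 0.833.

0.833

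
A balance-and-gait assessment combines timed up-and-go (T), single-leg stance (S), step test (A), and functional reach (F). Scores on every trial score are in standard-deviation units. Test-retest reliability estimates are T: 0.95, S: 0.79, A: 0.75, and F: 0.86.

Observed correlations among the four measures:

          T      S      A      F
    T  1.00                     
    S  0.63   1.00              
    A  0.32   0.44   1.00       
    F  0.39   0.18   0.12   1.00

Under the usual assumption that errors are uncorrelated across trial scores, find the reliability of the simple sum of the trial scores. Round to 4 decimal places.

0.9203

Var(T+S+A+F) = 4 + 2·[0.63 + 0.32 + 0.39 + 0.44 + 0.18 + 0.12] = 4 + 4.16 = 8.16.
Because errors are independent across components, Cov(Tᵢ,Tⱼ) = Cov(Xᵢ,Xⱼ); the off-diagonal part of the true-score variance is the same as above.
True-score variance = [0.95 + 0.79 + 0.75 + 0.86] + 4.16 = 3.35 + 4.16 = 7.51.
Reliability = 7.51 / 8.16 = 0.9203.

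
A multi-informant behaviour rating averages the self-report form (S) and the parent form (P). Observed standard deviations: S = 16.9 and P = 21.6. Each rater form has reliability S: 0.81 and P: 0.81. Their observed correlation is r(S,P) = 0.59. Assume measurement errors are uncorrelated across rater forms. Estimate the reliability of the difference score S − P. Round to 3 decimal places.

Var(S−P) = 16.9² + 21.6² − 2·16.9·21.6·0.59 = 752.17 − 430.747 = 321.423.
With uncorrelated errors the cross-covariances are all true-score covariance, so they carry over unchanged; only the diagonal terms shrink to ρᵢσᵢ².
True-score variance = [16.9²·0.81 + 21.6²·0.81] − 430.747 = 609.258 − 430.747 = 178.511.
Reliability = 178.511 / 321.423 = 0.555.

0.555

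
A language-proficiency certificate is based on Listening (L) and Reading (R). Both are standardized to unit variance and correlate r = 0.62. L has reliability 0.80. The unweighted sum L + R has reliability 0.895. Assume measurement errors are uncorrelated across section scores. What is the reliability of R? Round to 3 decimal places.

Var(L+R) = 2 + 2·0.62 = 3.240.
True-score variance = ρ_L + ρ_R + 2·0.62, so 0.895 = (0.80 + ρ_R + 1.24) / 3.240.
ρ_R = 0.895·3.240 − 0.80 − 1.24 = 0.860.

0.860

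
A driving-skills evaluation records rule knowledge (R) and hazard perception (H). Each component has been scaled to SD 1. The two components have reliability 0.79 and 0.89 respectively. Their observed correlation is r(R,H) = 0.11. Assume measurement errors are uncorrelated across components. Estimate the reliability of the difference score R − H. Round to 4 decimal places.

0.8202

Var(R−H) = 1 + 1 − 2·0.11 = 2 − 0.22 = 1.78.
Under uncorrelated errors the observed covariances equal the true-score covariances, so only the own-variance terms attenuate.
True-score variance = [0.79 + 0.89] − 0.22 = 1.68 − 0.22 = 1.46.
Reliability = 1.46 / 1.78 = 0.8202.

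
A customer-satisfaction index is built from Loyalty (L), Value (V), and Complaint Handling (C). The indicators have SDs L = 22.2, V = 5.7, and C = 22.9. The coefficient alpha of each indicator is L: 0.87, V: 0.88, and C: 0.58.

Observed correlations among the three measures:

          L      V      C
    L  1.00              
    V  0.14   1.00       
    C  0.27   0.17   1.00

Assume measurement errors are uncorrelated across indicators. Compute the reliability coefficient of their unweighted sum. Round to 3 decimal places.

Var(L+V+C) = 22.2² + 5.7² + 22.9² + 2·[22.2·5.7·0.14 + 22.2·22.9·0.27 + 5.7·22.9·0.17] = 1049.74 + 354.337 = 1404.08.
Because errors are independent across components, Cov(Tᵢ,Tⱼ) = Cov(Xᵢ,Xⱼ); the off-diagonal part of the true-score variance is the same as above.
True-score variance = [22.2²·0.87 + 5.7²·0.88 + 22.9²·0.58] + 354.337 = 761.52 + 354.337 = 1115.86.
Reliability = 1115.86 / 1404.08 = 0.795.

0.795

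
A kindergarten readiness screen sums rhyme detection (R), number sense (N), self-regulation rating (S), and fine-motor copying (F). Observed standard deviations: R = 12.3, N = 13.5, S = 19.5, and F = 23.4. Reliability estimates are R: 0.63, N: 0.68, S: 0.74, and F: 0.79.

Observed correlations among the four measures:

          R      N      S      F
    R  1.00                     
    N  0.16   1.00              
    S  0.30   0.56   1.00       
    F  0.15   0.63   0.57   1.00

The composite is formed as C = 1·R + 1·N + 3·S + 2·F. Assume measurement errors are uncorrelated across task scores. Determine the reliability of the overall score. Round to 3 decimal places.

Var(C) = 12.3² + 13.5² + 3²·19.5² + 2²·23.4² + 2·[12.3·13.5·0.16 + 3·12.3·19.5·0.30 + 2·12.3·23.4·0.15 + 3·13.5·19.5·0.56 + 2·13.5·23.4·0.63 + 6·19.5·23.4·0.57] = 5946.03 + 5459.24 = 11405.3.
Under uncorrelated errors the observed covariances equal the true-score covariances, so only the own-variance terms attenuate.
True-score variance = [12.3²·0.63 + 13.5²·0.68 + 3²·19.5²·0.74 + 2²·23.4²·0.79] + 5459.24 = 4482 + 5459.24 = 9941.24.
Reliability = 9941.24 / 11405.3 = 0.872.

0.872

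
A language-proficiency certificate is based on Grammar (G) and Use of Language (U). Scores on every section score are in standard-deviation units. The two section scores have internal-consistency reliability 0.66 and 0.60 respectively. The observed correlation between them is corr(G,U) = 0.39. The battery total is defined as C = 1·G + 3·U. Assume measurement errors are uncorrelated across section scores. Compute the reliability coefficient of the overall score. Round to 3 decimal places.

0.681

Var(C) = 1 + 3² + 2·[3·0.39] = 10 + 2.34 = 12.34.
With uncorrelated errors the cross-covariances are all true-score covariance, so they carry over unchanged; only the diagonal terms shrink to ρᵢσᵢ².
True-score variance = [0.66 + 3²·0.60] + 2.34 = 6.06 + 2.34 = 8.4.
Reliability = 8.4 / 12.34 = 0.681.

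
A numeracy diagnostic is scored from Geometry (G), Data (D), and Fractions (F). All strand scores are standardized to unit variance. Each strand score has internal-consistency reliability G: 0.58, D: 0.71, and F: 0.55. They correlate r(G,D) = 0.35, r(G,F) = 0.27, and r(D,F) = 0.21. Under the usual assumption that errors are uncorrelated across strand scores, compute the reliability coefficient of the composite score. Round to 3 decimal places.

0.751

Var(G+D+F) = 3 + 2·[0.35 + 0.27 + 0.21] = 3 + 1.66 = 4.66.
With uncorrelated errors the cross-covariances are all true-score covariance, so they carry over unchanged; only the diagonal terms shrink to ρᵢσᵢ².
True-score variance = [0.58 + 0.71 + 0.55] + 1.66 = 1.84 + 1.66 = 3.5.
Reliability = 3.5 / 4.66 = 0.751.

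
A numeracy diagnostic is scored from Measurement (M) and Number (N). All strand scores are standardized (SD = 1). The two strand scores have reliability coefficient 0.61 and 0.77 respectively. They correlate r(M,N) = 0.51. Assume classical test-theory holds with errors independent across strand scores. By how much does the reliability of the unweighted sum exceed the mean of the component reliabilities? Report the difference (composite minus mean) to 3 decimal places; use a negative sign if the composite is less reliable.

Var(sum) = 2 + 1.02 = 3.02; true-score variance = 1.38 + 1.02 = 2.4; composite reliability = 0.7947.
Mean component reliability = 0.6900.
Difference = 0.7947 − 0.6900 = 0.105.

0.105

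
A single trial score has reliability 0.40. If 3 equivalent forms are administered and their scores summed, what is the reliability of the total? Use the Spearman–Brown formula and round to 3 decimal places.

0.667

ρ_k = kρ / (1 + (k−1)ρ) = 3·0.40 / (1 + 2·0.40) = 1.200 / 1.800 = 0.667.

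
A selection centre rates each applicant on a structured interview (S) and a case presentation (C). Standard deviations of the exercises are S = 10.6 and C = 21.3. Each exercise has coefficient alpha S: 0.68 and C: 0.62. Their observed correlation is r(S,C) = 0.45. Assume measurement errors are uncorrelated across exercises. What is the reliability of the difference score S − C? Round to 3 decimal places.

0.426

Var(S−C) = 10.6² + 21.3² − 2·10.6·21.3·0.45 = 566.05 − 203.202 = 362.848.
Because errors are independent across components, Cov(Tᵢ,Tⱼ) = Cov(Xᵢ,Xⱼ); the off-diagonal part of the true-score variance is the same as above.
True-score variance = [10.6²·0.68 + 21.3²·0.62] − 203.202 = 357.693 − 203.202 = 154.491.
Reliability = 154.491 / 362.848 = 0.426.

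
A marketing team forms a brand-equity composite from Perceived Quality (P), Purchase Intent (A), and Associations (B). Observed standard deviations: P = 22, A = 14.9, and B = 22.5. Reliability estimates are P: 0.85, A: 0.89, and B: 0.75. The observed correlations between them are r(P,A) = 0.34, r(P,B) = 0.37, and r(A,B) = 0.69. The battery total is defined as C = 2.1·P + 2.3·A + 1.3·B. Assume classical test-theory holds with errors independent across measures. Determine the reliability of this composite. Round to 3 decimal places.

Var(C) = 2.1²·22² + 2.3²·14.9² + 1.3²·22.5² + 2·[4.83·22·14.9·0.34 + 2.73·22·22.5·0.37 + 2.99·14.9·22.5·0.69] = 4164.44 + 3459.93 = 7624.37.
Because errors are independent across components, Cov(Tᵢ,Tⱼ) = Cov(Xᵢ,Xⱼ); the off-diagonal part of the true-score variance is the same as above.
True-score variance = [2.1²·22²·0.85 + 2.3²·14.9²·0.89 + 1.3²·22.5²·0.75] + 3459.93 = 3501.19 + 3459.93 = 6961.13.
Reliability = 6961.13 / 7624.37 = 0.913.

0.913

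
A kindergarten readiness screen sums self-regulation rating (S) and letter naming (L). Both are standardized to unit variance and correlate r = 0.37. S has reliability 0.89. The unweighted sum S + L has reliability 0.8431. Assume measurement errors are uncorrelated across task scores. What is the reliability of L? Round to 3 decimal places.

0.680

Var(S+L) = 2 + 2·0.37 = 2.740.
True-score variance = ρ_S + ρ_L + 2·0.37, so 0.8431 = (0.89 + ρ_L + 0.74) / 2.740.
ρ_L = 0.8431·2.740 − 0.89 − 0.74 = 0.680.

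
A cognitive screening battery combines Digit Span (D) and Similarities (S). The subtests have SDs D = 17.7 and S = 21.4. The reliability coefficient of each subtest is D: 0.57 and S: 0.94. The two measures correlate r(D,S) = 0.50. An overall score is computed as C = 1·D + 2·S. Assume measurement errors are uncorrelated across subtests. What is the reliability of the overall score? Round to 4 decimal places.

0.9157

Var(C) = 17.7² + 2²·21.4² + 2·[2·17.7·21.4·0.50] = 2145.13 + 757.56 = 2902.69.
Under uncorrelated errors the observed covariances equal the true-score covariances, so only the own-variance terms attenuate.
True-score variance = [17.7²·0.57 + 2²·21.4²·0.94] + 757.56 = 1900.5 + 757.56 = 2658.06.
Reliability = 2658.06 / 2902.69 = 0.9157.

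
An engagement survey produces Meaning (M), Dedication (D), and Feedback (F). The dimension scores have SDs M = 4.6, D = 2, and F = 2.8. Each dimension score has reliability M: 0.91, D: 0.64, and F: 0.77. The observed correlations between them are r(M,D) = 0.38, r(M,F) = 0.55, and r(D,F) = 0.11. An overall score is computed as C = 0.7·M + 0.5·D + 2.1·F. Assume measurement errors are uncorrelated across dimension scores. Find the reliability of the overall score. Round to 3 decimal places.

0.869

Var(C) = 0.7²·4.6² + 0.5²·2² + 2.1²·2.8² + 2·[0.35·4.6·2·0.38 + 1.47·4.6·2.8·0.55 + 1.05·2·2.8·0.11] = 45.9428 + 24.5678 = 70.5106.
Under uncorrelated errors the observed covariances equal the true-score covariances, so only the own-variance terms attenuate.
True-score variance = [0.7²·4.6²·0.91 + 0.5²·2²·0.64 + 2.1²·2.8²·0.77] + 24.5678 = 36.6975 + 24.5678 = 61.2653.
Reliability = 61.2653 / 70.5106 = 0.869.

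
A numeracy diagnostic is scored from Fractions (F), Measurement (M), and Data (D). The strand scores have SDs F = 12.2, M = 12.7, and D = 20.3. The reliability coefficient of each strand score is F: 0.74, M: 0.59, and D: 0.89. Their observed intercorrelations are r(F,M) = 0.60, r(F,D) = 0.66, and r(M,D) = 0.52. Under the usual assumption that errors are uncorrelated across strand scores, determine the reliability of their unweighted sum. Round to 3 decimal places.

0.900

Var(F+M+D) = 12.2² + 12.7² + 20.3² + 2·[12.2·12.7·0.60 + 12.2·20.3·0.66 + 12.7·20.3·0.52] = 722.22 + 780.962 = 1503.18.
With uncorrelated errors the cross-covariances are all true-score covariance, so they carry over unchanged; only the diagonal terms shrink to ρᵢσᵢ².
True-score variance = [12.2²·0.74 + 12.7²·0.59 + 20.3²·0.89] + 780.962 = 572.063 + 780.962 = 1353.02.
Reliability = 1353.02 / 1503.18 = 0.900.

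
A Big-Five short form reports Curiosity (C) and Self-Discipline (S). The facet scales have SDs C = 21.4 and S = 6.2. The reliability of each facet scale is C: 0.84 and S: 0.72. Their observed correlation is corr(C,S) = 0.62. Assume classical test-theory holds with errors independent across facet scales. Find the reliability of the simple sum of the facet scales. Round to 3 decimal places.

Var(C+S) = 21.4² + 6.2² + 2·[21.4·6.2·0.62] = 496.4 + 164.523 = 660.923.
Under uncorrelated errors the observed covariances equal the true-score covariances, so only the own-variance terms attenuate.
True-score variance = [21.4²·0.84 + 6.2²·0.72] + 164.523 = 412.363 + 164.523 = 576.886.
Reliability = 576.886 / 660.923 = 0.873.

0.873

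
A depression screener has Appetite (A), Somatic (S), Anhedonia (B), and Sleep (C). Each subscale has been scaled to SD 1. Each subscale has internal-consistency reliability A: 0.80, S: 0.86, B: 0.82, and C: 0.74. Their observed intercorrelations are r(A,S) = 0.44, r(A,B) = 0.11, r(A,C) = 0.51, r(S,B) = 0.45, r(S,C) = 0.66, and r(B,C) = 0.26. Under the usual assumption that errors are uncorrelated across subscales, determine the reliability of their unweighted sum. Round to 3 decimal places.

Var(A+S+B+C) = 4 + 2·[0.44 + 0.11 + 0.51 + 0.45 + 0.66 + 0.26] = 4 + 4.86 = 8.86.
Under uncorrelated errors the observed covariances equal the true-score covariances, so only the own-variance terms attenuate.
True-score variance = [0.80 + 0.86 + 0.82 + 0.74] + 4.86 = 3.22 + 4.86 = 8.08.
Reliability = 8.08 / 8.86 = 0.912.

0.912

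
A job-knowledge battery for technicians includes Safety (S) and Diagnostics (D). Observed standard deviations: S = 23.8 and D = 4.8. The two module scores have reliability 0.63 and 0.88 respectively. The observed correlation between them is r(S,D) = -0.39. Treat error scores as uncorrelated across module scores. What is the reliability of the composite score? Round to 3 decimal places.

Var(S+D) = 23.8² + 4.8² + 2·[23.8·4.8·(-0.39)] = 589.48 − 89.1072 = 500.373.
Under uncorrelated errors the observed covariances equal the true-score covariances, so only the own-variance terms attenuate.
True-score variance = [23.8²·0.63 + 4.8²·0.88] − 89.1072 = 377.132 − 89.1072 = 288.025.
Reliability = 288.025 / 500.373 = 0.576.

0.576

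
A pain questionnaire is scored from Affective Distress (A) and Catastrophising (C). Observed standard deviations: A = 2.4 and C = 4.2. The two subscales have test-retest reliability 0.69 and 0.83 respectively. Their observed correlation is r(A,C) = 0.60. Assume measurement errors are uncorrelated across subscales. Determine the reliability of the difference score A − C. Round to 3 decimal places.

0.577

Var(A−C) = 2.4² + 4.2² − 2·2.4·4.2·0.60 = 23.4 − 12.096 = 11.304.
Because errors are independent across components, Cov(Tᵢ,Tⱼ) = Cov(Xᵢ,Xⱼ); the off-diagonal part of the true-score variance is the same as above.
True-score variance = [2.4²·0.69 + 4.2²·0.83] − 12.096 = 18.6156 − 12.096 = 6.5196.
Reliability = 6.5196 / 11.304 = 0.577.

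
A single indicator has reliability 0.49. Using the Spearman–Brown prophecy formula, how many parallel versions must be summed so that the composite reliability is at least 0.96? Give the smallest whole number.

25

k ≥ ρ*(1−ρ₁)/(ρ₁(1−ρ*)) = 0.96·0.51 / (0.49·0.04) = 24.980.
Smallest integer k = 25.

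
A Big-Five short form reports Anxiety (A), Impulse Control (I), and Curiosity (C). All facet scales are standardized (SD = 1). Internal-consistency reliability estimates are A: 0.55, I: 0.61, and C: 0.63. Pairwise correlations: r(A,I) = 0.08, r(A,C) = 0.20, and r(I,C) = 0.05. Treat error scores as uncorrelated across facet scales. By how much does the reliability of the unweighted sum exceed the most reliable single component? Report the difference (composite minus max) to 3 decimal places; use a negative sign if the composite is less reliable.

Var(sum) = 3 + 0.66 = 3.66; true-score variance = 1.79 + 0.66 = 2.45; composite reliability = 0.6694.
Max component reliability = 0.6300.
Difference = 0.6694 − 0.6300 = 0.039.

0.039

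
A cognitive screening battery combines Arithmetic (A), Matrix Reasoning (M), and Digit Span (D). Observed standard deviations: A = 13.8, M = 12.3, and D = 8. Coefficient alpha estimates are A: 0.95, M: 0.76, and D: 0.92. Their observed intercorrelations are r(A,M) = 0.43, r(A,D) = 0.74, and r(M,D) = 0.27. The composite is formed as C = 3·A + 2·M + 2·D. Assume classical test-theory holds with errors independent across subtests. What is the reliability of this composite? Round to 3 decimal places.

0.946

Var(C) = 3²·13.8² + 2²·12.3² + 2²·8² + 2·[6·13.8·12.3·0.43 + 6·13.8·8·0.74 + 4·12.3·8·0.27] = 2575.12 + 2068.75 = 4643.87.
With uncorrelated errors the cross-covariances are all true-score covariance, so they carry over unchanged; only the diagonal terms shrink to ρᵢσᵢ².
True-score variance = [3²·13.8²·0.95 + 2²·12.3²·0.76 + 2²·8²·0.92] + 2068.75 = 2323.7 + 2068.75 = 4392.46.
Reliability = 4392.46 / 4643.87 = 0.946.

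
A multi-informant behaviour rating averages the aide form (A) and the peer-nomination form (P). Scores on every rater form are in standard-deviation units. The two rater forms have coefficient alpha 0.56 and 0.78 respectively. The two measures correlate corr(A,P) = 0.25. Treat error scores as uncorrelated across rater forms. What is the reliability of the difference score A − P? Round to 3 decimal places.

0.560

Var(A−P) = 1 + 1 − 2·0.25 = 2 − 0.5 = 1.5.
Under uncorrelated errors the observed covariances equal the true-score covariances, so only the own-variance terms attenuate.
True-score variance = [0.56 + 0.78] − 0.5 = 1.34 − 0.5 = 0.84.
Reliability = 0.84 / 1.5 = 0.560.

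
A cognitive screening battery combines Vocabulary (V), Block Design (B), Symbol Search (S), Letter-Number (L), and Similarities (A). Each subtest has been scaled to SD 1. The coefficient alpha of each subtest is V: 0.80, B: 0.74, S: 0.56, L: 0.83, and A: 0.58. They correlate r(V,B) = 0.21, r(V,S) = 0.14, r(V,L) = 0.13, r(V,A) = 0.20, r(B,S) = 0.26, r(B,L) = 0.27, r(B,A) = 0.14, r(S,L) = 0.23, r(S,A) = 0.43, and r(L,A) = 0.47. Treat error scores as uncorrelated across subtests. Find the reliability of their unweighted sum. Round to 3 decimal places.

Var(V+B+S+L+A) = 5 + 2·[0.21 + 0.14 + 0.13 + 0.20 + 0.26 + 0.27 + 0.14 + 0.23 + 0.43 + 0.47] = 5 + 4.96 = 9.96.
Because errors are independent across components, Cov(Tᵢ,Tⱼ) = Cov(Xᵢ,Xⱼ); the off-diagonal part of the true-score variance is the same as above.
True-score variance = [0.80 + 0.74 + 0.56 + 0.83 + 0.58] + 4.96 = 3.51 + 4.96 = 8.47.
Reliability = 8.47 / 9.96 = 0.850.

0.850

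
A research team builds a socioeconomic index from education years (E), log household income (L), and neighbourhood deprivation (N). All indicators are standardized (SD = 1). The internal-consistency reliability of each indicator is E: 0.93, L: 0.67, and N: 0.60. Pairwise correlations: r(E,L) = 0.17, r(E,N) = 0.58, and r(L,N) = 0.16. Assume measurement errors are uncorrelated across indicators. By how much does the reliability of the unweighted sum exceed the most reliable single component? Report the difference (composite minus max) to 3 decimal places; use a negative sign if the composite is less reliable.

-0.096

Var(sum) = 3 + 1.82 = 4.82; true-score variance = 2.2 + 1.82 = 4.02; composite reliability = 0.8340.
Max component reliability = 0.9300.
Difference = 0.8340 − 0.9300 = -0.096.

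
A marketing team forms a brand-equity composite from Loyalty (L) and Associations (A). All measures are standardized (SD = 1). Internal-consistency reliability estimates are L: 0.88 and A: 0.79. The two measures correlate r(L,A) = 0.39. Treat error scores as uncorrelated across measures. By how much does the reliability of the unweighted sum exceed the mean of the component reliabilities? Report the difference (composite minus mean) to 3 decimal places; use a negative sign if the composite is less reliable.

0.046

Var(sum) = 2 + 0.78 = 2.78; true-score variance = 1.67 + 0.78 = 2.45; composite reliability = 0.8813.
Mean component reliability = 0.8350.
Difference = 0.8813 − 0.8350 = 0.046.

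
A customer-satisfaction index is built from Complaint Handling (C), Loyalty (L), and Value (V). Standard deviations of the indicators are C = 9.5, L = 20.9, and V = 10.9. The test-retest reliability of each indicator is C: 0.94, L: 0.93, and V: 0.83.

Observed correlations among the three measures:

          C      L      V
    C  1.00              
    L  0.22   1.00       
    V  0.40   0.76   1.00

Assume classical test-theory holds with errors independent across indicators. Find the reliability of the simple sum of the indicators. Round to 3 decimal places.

Var(C+L+V) = 9.5² + 20.9² + 10.9² + 2·[9.5·20.9·0.22 + 9.5·10.9·0.40 + 20.9·10.9·0.76] = 645.87 + 516.473 = 1162.34.
Because errors are independent across components, Cov(Tᵢ,Tⱼ) = Cov(Xᵢ,Xⱼ); the off-diagonal part of the true-score variance is the same as above.
True-score variance = [9.5²·0.94 + 20.9²·0.93 + 10.9²·0.83] + 516.473 = 589.681 + 516.473 = 1106.15.
Reliability = 1106.15 / 1162.34 = 0.952.

0.952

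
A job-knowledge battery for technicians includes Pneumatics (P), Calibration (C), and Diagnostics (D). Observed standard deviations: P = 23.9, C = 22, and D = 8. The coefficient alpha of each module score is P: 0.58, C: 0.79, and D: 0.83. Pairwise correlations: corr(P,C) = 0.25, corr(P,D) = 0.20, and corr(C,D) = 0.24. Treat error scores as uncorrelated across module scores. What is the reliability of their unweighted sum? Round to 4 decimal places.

Var(P+C+D) = 23.9² + 22² + 8² + 2·[23.9·22·0.25 + 23.9·8·0.20 + 22·8·0.24] = 1119.21 + 423.86 = 1543.07.
Under uncorrelated errors the observed covariances equal the true-score covariances, so only the own-variance terms attenuate.
True-score variance = [23.9²·0.58 + 22²·0.79 + 8²·0.83] + 423.86 = 766.782 + 423.86 = 1190.64.
Reliability = 1190.64 / 1543.07 = 0.7716.

0.7716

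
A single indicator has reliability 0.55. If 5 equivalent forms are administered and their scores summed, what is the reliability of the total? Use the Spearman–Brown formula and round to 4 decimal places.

ρ_k = kρ / (1 + (k−1)ρ) = 5·0.55 / (1 + 4·0.55) = 2.750 / 3.200 = 0.8594.

0.8594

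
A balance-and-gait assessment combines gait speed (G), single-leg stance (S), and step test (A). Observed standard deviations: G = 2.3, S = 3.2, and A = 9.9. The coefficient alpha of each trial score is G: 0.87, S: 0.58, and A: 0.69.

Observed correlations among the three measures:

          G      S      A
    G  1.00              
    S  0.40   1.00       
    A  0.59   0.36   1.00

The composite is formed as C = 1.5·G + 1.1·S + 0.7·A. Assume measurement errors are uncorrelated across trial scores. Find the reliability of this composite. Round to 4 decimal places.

Var(C) = 1.5²·2.3² + 1.1²·3.2² + 0.7²·9.9² + 2·[1.65·2.3·3.2·0.40 + 1.05·2.3·9.9·0.59 + 0.77·3.2·9.9·0.36] = 72.3178 + 55.4906 = 127.808.
Under uncorrelated errors the observed covariances equal the true-score covariances, so only the own-variance terms attenuate.
True-score variance = [1.5²·2.3²·0.87 + 1.1²·3.2²·0.58 + 0.7²·9.9²·0.69] + 55.4906 = 50.6788 + 55.4906 = 106.169.
Reliability = 106.169 / 127.808 = 0.8307.

0.8307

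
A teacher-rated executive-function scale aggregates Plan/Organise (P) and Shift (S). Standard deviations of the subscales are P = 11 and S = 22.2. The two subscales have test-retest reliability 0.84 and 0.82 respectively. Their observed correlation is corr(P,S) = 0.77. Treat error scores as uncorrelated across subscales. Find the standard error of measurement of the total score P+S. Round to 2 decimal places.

10.40

Var(total) = 613.84 + 376.068 = 989.908.
True-score variance = 505.769 + 376.068 = 881.837, so reliability = 0.8908.
Error variance = 989.908 − 881.837 = 108.071; SEM = √108.071 = 10.40.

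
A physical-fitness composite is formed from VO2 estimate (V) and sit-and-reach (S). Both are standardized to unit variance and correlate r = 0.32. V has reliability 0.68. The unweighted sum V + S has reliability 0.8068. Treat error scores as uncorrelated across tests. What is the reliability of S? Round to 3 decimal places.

0.810

Var(V+S) = 2 + 2·0.32 = 2.640.
True-score variance = ρ_V + ρ_S + 2·0.32, so 0.8068 = (0.68 + ρ_S + 0.64) / 2.640.
ρ_S = 0.8068·2.640 − 0.68 − 0.64 = 0.810.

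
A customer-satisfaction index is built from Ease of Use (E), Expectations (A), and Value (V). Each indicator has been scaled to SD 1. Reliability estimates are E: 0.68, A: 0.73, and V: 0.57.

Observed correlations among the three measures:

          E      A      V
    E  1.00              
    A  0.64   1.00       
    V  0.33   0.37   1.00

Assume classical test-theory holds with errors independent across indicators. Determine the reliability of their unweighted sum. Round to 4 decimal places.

Var(E+A+V) = 3 + 2·[0.64 + 0.33 + 0.37] = 3 + 2.68 = 5.68.
With uncorrelated errors the cross-covariances are all true-score covariance, so they carry over unchanged; only the diagonal terms shrink to ρᵢσᵢ².
True-score variance = [0.68 + 0.73 + 0.57] + 2.68 = 1.98 + 2.68 = 4.66.
Reliability = 4.66 / 5.68 = 0.8204.

0.8204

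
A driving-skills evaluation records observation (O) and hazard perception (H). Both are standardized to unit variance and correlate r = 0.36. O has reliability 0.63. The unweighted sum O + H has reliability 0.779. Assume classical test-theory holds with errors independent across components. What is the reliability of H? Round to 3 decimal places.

Var(O+H) = 2 + 2·0.36 = 2.720.
True-score variance = ρ_O + ρ_H + 2·0.36, so 0.779 = (0.63 + ρ_H + 0.72) / 2.720.
ρ_H = 0.779·2.720 − 0.63 − 0.72 = 0.769.

0.769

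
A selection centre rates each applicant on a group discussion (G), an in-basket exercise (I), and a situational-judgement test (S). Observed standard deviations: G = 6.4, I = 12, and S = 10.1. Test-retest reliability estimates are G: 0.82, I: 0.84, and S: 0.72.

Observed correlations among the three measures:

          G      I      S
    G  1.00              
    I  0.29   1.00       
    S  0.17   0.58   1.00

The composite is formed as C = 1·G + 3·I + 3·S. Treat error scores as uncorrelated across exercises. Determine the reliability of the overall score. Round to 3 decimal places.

0.873

Var(C) = 6.4² + 3²·12² + 3²·10.1² + 2·[3·6.4·12·0.29 + 3·6.4·10.1·0.17 + 9·12·10.1·0.58] = 2255.05 + 1464.89 = 3719.94.
With uncorrelated errors the cross-covariances are all true-score covariance, so they carry over unchanged; only the diagonal terms shrink to ρᵢσᵢ².
True-score variance = [6.4²·0.82 + 3²·12²·0.84 + 3²·10.1²·0.72] + 1464.89 = 1783.25 + 1464.89 = 3248.14.
Reliability = 3248.14 / 3719.94 = 0.873.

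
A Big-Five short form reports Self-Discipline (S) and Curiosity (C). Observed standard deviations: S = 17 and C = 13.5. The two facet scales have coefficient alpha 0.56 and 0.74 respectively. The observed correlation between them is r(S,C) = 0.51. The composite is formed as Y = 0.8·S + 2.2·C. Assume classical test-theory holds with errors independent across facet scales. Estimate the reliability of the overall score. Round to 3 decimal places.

0.790

Var(Y) = 0.8²·17² + 2.2²·13.5² + 2·[1.76·17·13.5·0.51] = 1067.05 + 411.998 = 1479.05.
With uncorrelated errors the cross-covariances are all true-score covariance, so they carry over unchanged; only the diagonal terms shrink to ρᵢσᵢ².
True-score variance = [0.8²·17²·0.56 + 2.2²·13.5²·0.74] + 411.998 = 756.324 + 411.998 = 1168.32.
Reliability = 1168.32 / 1479.05 = 0.790.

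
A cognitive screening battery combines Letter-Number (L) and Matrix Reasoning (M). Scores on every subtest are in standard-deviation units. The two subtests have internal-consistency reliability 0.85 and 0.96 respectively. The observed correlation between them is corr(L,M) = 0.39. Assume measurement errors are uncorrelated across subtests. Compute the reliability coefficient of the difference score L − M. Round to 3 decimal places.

Var(L−M) = 1 + 1 − 2·0.39 = 2 − 0.78 = 1.22.
Because errors are independent across components, Cov(Tᵢ,Tⱼ) = Cov(Xᵢ,Xⱼ); the off-diagonal part of the true-score variance is the same as above.
True-score variance = [0.85 + 0.96] − 0.78 = 1.81 − 0.78 = 1.03.
Reliability = 1.03 / 1.22 = 0.844.

0.844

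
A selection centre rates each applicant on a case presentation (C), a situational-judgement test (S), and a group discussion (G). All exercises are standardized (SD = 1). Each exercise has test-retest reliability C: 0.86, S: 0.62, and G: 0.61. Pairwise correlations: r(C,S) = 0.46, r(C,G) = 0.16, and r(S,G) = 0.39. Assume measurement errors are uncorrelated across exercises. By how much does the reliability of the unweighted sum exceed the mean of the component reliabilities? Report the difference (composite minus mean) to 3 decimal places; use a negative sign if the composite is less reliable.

Var(sum) = 3 + 2.02 = 5.02; true-score variance = 2.09 + 2.02 = 4.11; composite reliability = 0.8187.
Mean component reliability = 0.6967.
Difference = 0.8187 − 0.6967 = 0.122.

0.122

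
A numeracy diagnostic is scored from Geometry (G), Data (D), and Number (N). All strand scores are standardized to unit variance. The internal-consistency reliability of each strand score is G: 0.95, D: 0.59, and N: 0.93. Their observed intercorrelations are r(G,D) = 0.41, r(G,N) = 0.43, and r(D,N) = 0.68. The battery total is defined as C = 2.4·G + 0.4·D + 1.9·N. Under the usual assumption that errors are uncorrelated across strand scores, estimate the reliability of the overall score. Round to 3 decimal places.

Var(C) = 2.4² + 0.4² + 1.9² + 2·[0.96·0.41 + 4.56·0.43 + 0.76·0.68] = 9.53 + 5.7424 = 15.2724.
Because errors are independent across components, Cov(Tᵢ,Tⱼ) = Cov(Xᵢ,Xⱼ); the off-diagonal part of the true-score variance is the same as above.
True-score variance = [2.4²·0.95 + 0.4²·0.59 + 1.9²·0.93] + 5.7424 = 8.9237 + 5.7424 = 14.6661.
Reliability = 14.6661 / 15.2724 = 0.960.

0.960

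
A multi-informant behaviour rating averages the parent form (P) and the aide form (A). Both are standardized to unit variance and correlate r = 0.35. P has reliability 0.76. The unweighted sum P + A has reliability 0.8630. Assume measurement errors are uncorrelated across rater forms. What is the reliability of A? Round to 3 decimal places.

0.870

Var(P+A) = 2 + 2·0.35 = 2.700.
True-score variance = ρ_P + ρ_A + 2·0.35, so 0.8630 = (0.76 + ρ_A + 0.70) / 2.700.
ρ_A = 0.8630·2.700 − 0.76 − 0.70 = 0.870.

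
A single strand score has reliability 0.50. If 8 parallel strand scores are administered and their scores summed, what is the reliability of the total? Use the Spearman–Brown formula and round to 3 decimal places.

ρ_k = kρ / (1 + (k−1)ρ) = 8·0.50 / (1 + 7·0.50) = 4.000 / 4.500 = 0.889.

0.889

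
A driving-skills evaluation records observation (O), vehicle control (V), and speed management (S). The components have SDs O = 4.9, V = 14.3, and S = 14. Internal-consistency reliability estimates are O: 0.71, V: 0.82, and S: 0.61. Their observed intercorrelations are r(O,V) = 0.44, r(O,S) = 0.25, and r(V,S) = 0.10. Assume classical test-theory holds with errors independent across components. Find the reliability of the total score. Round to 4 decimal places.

0.7855

Var(O+V+S) = 4.9² + 14.3² + 14² + 2·[4.9·14.3·0.44 + 4.9·14·0.25 + 14.3·14·0.10] = 424.5 + 136.002 = 560.502.
With uncorrelated errors the cross-covariances are all true-score covariance, so they carry over unchanged; only the diagonal terms shrink to ρᵢσᵢ².
True-score variance = [4.9²·0.71 + 14.3²·0.82 + 14²·0.61] + 136.002 = 304.289 + 136.002 = 440.291.
Reliability = 440.291 / 560.502 = 0.7855.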